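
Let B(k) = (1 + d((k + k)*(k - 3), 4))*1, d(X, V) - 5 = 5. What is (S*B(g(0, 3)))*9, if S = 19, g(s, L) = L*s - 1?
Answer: 1881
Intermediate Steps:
g(s, L) = -1 + L*s
d(X, V) = 10 (d(X, V) = 5 + 5 = 10)
B(k) = 11 (B(k) = (1 + 10)*1 = 11*1 = 11)
(S*B(g(0, 3)))*9 = (19*11)*9 = 209*9 = 1881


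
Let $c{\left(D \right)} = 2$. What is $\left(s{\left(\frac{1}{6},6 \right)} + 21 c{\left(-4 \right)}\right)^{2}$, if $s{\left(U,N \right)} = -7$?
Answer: $1225$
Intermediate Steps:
$\left(s{\left(\frac{1}{6},6 \right)} + 21 c{\left(-4 \right)}\right)^{2} = \left(-7 + 21 \cdot 2\right)^{2} = \left(-7 + 42\right)^{2} = 35^{2} = 1225$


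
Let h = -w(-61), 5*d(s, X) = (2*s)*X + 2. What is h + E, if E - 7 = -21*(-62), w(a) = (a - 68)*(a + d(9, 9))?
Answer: -11644/5 ≈ -2328.8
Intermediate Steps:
d(s, X) = ⅖ + 2*X*s/5 (d(s, X) = ((2*s)*X + 2)/5 = (2*X*s + 2)/5 = (2 + 2*X*s)/5 = ⅖ + 2*X*s/5)
w(a) = (-68 + a)*(164/5 + a) (w(a) = (a - 68)*(a + (⅖ + (⅖)*9*9)) = (-68 + a)*(a + (⅖ + 162/5)) = (-68 + a)*(a + 164/5) = (-68 + a)*(164/5 + a))
E = 1309 (E = 7 - 21*(-62) = 7 + 1302 = 1309)
h = -18189/5 (h = -(-11152/5 + (-61)² - 176/5*(-61)) = -(-11152/5 + 3721 + 10736/5) = -1*18189/5 = -18189/5 ≈ -3637.8)
h + E = -18189/5 + 1309 = -11644/5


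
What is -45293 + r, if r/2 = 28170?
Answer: 11047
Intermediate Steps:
r = 56340 (r = 2*28170 = 56340)
-45293 + r = -45293 + 56340 = 11047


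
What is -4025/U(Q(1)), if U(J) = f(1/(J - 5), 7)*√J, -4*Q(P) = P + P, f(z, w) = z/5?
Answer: -221375*I*√2/2 ≈ -1.5654e+5*I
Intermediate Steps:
f(z, w) = z/5 (f(z, w) = z*(⅕) = z/5)
Q(P) = -P/2 (Q(P) = -(P + P)/4 = -P/2)
U(J) = √J/(5*(-5 + J)) (U(J) = (1/(5*(J - 5)))*√J = (1/(5*(-5 + J)))*√J = √J/(5*(-5 + J)))
-4025/U(Q(1)) = -4025*(-5*I*√2*(-5 - ½*1)) = -4025*(-5*I*√2*(-5 - ½)) = -4025*55*I*√2/2 = -221375*I*√2/2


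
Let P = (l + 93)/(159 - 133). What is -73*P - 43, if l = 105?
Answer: -7786/13 ≈ -598.92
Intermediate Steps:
P = 99/13 (P = (105 + 93)/(159 - 133) = 198/26 = 198*(1/26) = 99/13 ≈ 7.6154)
-73*P - 43 = -73*99/13 - 43 = -7227/13 - 43 = -7786/13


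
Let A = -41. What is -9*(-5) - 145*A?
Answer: 5990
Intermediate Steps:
-9*(-5) - 145*A = -9*(-5) - 145*(-41) = 45 + 5945 = 5990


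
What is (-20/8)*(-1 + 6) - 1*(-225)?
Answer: 425/2 ≈ 212.50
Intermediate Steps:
(-20/8)*(-1 + 6) - 1*(-225) = -20/8*5 + 225 = -5*½*5 + 225 = -5/2*5 + 225 = -25/2 + 225 = 425/2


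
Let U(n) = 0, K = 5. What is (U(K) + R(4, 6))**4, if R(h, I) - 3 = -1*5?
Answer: 16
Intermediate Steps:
R(h, I) = -2 (R(h, I) = 3 - 1*5 = 3 - 5 = -2)
(U(K) + R(4, 6))**4 = (0 - 2)**4 = (-2)**4 = 16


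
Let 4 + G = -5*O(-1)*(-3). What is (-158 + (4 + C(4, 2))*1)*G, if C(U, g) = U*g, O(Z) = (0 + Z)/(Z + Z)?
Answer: -511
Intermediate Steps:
O(Z) = ½ (O(Z) = Z/((2*Z)) = Z*(1/(2*Z)) = ½)
G = 7/2 (G = -4 - 5*½*(-3) = -4 - 5/2*(-3) = -4 + 15/2 = 7/2 ≈ 3.5000)
(-158 + (4 + C(4, 2))*1)*G = (-158 + (4 + 4*2)*1)*(7/2) = (-158 + (4 + 8)*1)*(7/2) = (-158 + 12*1)*(7/2) = (-158 + 12)*(7/2) = -146*7/2 = -511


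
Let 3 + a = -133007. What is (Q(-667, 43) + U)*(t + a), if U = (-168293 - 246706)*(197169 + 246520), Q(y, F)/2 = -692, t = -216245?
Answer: 64308495226192225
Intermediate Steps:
Q(y, F) = -1384 (Q(y, F) = 2*(-692) = -1384)
U = -184130491311 (U = -414999*443689 = -184130491311)
a = -133010 (a = -3 - 133007 = -133010)
(Q(-667, 43) + U)*(t + a) = (-1384 - 184130491311)*(-216245 - 133010) = -184130492695*(-349255) = 64308495226192225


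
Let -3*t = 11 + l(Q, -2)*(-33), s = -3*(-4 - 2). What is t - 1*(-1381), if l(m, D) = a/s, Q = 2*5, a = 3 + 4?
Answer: 24869/18 ≈ 1381.6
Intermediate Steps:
a = 7
s = 18 (s = -3*(-6) = 18)
Q = 10
l(m, D) = 7/18
t = 11/18 (t = -(11 + (7/18)*(-33))/3 = -(11 - 77/6)/3 = -1/3*(-11/6) = 11/18 ≈ 0.61111)
t - 1*(-1381) = 11/18 - 1*(-1381) = 11/18 + 1381 = 24869/18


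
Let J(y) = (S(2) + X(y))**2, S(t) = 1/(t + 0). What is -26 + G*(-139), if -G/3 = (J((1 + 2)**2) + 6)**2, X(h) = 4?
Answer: 4597009/16 ≈ 2.8731e+5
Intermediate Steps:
S(t) = 1/t
J(y) = 81/4 (J(y) = (1/2 + 4)**2 = (9/2)**2 = 81/4)
G = -33075/16 (G = -3*(81/4 + 6)**2 = -3*(105/4)**2 = -3*11025/16 = -33075/16 ≈ -2067.2)
-26 + G*(-139) = -26 - 33075/16*(-139) = -26 + 4597425/16 = 4597009/16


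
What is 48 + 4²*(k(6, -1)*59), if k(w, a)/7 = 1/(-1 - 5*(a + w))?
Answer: -2680/13 ≈ -206.15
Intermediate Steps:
k(w, a) = 7/(-1 - 5*a - 5*w) (k(w, a) = 7/(-1 - 5*(a + w)) = 7/(-1 + (-5*a - 5*w)) = 7/(-1 - 5*a - 5*w))
48 + 4²*(k(6, -1)*59) = 48 + 4²*(-7/(1 + 5*(-1) + 5*6)*59) = 48 + 16*(-7/(1 - 5 + 30)*59) = 48 + 16*(-7/26*59) = 48 + 16*(-413/26) = 48 - 3304/13 = -2680/13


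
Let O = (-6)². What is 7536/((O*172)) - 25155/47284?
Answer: 4178593/6099636 ≈ 0.68506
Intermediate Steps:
O = 36
7536/((O*172)) - 25155/47284 = 7536/((36*172)) - 25155/47284 = 7536/6192 - 25155*1/47284 = 7536*(1/6192) - 25155/47284 = 157/129 - 25155/47284 = 4178593/6099636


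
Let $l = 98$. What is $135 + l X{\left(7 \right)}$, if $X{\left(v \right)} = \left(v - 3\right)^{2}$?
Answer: $1703$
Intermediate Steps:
$X{\left(v \right)} = \left(-3 + v\right)^{2}$
$135 + l X{\left(7 \right)} = 135 + 98 \left(-3 + 7\right)^{2} = 135 + 98 \cdot 4^{2} = 135 + 98 \cdot 16 = 135 + 1568 = 1703$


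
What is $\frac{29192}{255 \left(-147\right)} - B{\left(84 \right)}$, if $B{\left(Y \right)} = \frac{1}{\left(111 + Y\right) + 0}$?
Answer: $- \frac{76399}{97461} \approx -0.78389$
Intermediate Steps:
$B{\left(Y \right)} = \frac{1}{111 + Y}$
$\frac{29192}{255 \left(-147\right)} - B{\left(84 \right)} = \frac{29192}{255 \left(-147\right)} - \frac{1}{111 + 84} = \frac{29192}{-37485} - \frac{1}{195} = 29192 \left(- \frac{1}{37485}\right) - \frac{1}{195} = - \frac{29192}{37485} - \frac{1}{195} = - \frac{76399}{97461}$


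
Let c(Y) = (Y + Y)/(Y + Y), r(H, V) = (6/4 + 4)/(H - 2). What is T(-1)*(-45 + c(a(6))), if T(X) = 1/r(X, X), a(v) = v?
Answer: 24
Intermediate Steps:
r(H, V) = 11/(2*(-2 + H)) (r(H, V) = (6*(¼) + 4)/(-2 + H) = (3/2 + 4)/(-2 + H) = 11/(2*(-2 + H)))
c(Y) = 1 (c(Y) = (2*Y)/((2*Y)) = (2*Y)*(1/(2*Y)) = 1)
T(X) = -4/11 + 2*X/11 (T(X) = 1/(11/(2*(-2 + X))) = -4/11 + 2*X/11)
T(-1)*(-45 + c(a(6))) = (-4/11 + (2/11)*(-1))*(-45 + 1) = (-4/11 - 2/11)*(-44) = -6/11*(-44) = 24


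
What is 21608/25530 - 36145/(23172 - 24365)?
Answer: 12818381/411585 ≈ 31.144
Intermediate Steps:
21608/25530 - 36145/(23172 - 24365) = 21608*(1/25530) - 36145/(-1193) = 292/345 - 36145*(-1/1193) = 292/345 + 36145/1193 = 12818381/411585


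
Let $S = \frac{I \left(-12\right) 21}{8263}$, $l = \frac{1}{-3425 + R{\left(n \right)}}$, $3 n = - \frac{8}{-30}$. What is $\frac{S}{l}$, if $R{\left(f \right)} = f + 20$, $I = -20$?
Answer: $- \frac{17160752}{8263} \approx -2076.8$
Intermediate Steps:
$n = \frac{4}{45}$ ($n = \frac{\left(-8\right) \frac{1}{-30}}{3} = \frac{\left(-8\right) \left(- \frac{1}{30}\right)}{3} = \frac{1}{3} \cdot \frac{4}{15} = \frac{4}{45} \approx 0.088889$)
$R{\left(f \right)} = 20 + f$
$l = - \frac{45}{153221}$ ($l = \frac{1}{-3425 + \left(20 + \frac{4}{45}\right)} = \frac{1}{-3425 + \frac{904}{45}} = \frac{1}{- \frac{153221}{45}} = - \frac{45}{153221} \approx -0.00029369$)
$S = \frac{5040}{8263}$ ($S = \frac{\left(-20\right) \left(-12\right) 21}{8263} = 240 \cdot 21 \cdot \frac{1}{8263} = 5040 \cdot \frac{1}{8263} = \frac{5040}{8263} \approx 0.60995$)
$\frac{S}{l} = \frac{5040}{8263 \left(- \frac{45}{153221}\right)} = \frac{5040}{8263} \left(- \frac{153221}{45}\right) = - \frac{17160752}{8263}$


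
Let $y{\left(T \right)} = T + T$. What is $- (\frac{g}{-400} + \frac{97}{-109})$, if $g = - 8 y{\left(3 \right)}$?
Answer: $\frac{2098}{2725} \approx 0.76991$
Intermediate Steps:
$y{\left(T \right)} = 2 T$
$g = -48$ ($g = - 8 \cdot 2 \cdot 3 = \left(-8\right) 6 = -48$)
$- (\frac{g}{-400} + \frac{97}{-109}) = - (- \frac{48}{-400} + \frac{97}{-109}) = - (\left(-48\right) \left(- \frac{1}{400}\right) + 97 \left(- \frac{1}{109}\right)) = - (\frac{3}{25} - \frac{97}{109}) = \left(-1\right) \left(- \frac{2098}{2725}\right) = \frac{2098}{2725}$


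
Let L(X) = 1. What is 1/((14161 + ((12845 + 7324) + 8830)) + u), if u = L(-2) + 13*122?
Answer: 1/44747 ≈ 2.2348e-5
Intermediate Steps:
u = 1587 (u = 1 + 13*122 = 1 + 1586 = 1587)
1/((14161 + ((12845 + 7324) + 8830)) + u) = 1/((14161 + ((12845 + 7324) + 8830)) + 1587) = 1/((14161 + (20169 + 8830)) + 1587) = 1/((14161 + 28999) + 1587) = 1/(43160 + 1587) = 1/44747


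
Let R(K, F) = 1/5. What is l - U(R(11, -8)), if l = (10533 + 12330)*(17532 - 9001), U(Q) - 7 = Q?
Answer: 975221229/5 ≈ 1.9504e+8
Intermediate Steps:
R(K, F) = ⅕
U(Q) = 7 + Q
l = 195044253 (l = 22863*8531 = 195044253)
l - U(R(11, -8)) = 195044253 - (7 + ⅕) = 195044253 - 1*36/5 = 195044253 - 36/5 = 975221229/5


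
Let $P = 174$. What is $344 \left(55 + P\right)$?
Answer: $78776$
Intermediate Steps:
$344 \left(55 + P\right) = 344 \left(55 + 174\right) = 344 \cdot 229 = 78776$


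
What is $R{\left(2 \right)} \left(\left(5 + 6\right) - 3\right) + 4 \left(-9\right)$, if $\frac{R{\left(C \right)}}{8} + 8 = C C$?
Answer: $-292$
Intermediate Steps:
$R{\left(C \right)} = -64 + 8 C^{2}$ ($R{\left(C \right)} = -64 + 8 C C = -64 + 8 C^{2}$)
$R{\left(2 \right)} \left(\left(5 + 6\right) - 3\right) + 4 \left(-9\right) = \left(-64 + 8 \cdot 2^{2}\right) \left(\left(5 + 6\right) - 3\right) + 4 \left(-9\right) = \left(-64 + 8 \cdot 4\right) \left(11 - 3\right) - 36 = \left(-64 + 32\right) 8 - 36 = \left(-32\right) 8 - 36 = -256 - 36 = -292$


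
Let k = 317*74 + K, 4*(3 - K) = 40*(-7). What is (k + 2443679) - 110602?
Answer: 2356608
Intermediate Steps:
K = 73 (K = 3 - 10*(-7) = 3 - ¼*(-280) = 3 + 70 = 73)
k = 23531 (k = 317*74 + 73 = 23458 + 73 = 23531)
(k + 2443679) - 110602 = (23531 + 2443679) - 110602 = 2467210 - 110602 = 2356608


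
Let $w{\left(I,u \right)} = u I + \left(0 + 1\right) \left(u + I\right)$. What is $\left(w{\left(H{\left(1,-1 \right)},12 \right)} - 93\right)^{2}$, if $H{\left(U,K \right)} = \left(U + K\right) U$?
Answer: $6561$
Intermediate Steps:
$H{\left(U,K \right)} = U \left(K + U\right)$ ($H{\left(U,K \right)} = \left(K + U\right) U = U \left(K + U\right)$)
$w{\left(I,u \right)} = I + u + I u$ ($w{\left(I,u \right)} = I u + 1 \left(I + u\right) = I u + \left(I + u\right) = I + u + I u$)
$\left(w{\left(H{\left(1,-1 \right)},12 \right)} - 93\right)^{2} = \left(\left(1 \left(-1 + 1\right) + 12 + 1 \left(-1 + 1\right) 12\right) - 93\right)^{2} = \left(\left(1 \cdot 0 + 12 + 1 \cdot 0 \cdot 12\right) - 93\right)^{2} = \left(\left(0 + 12 + 0 \cdot 12\right) - 93\right)^{2} = \left(\left(0 + 12 + 0\right) - 93\right)^{2} = \left(12 - 93\right)^{2} = \left(-81\right)^{2} = 6561$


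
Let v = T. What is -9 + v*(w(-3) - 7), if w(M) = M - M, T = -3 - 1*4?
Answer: 40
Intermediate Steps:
T = -7 (T = -3 - 4 = -7)
v = -7
w(M) = 0
-9 + v*(w(-3) - 7) = -9 - 7*(0 - 7) = -9 - 7*(-7) = -9 + 49 = 40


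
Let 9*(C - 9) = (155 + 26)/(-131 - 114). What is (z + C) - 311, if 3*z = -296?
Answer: -883651/2205 ≈ -400.75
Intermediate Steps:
z = -296/3 (z = (⅓)*(-296) = -296/3 ≈ -98.667)
C = 19664/2205 (C = 9 + ((155 + 26)/(-131 - 114))/9 = 9 + (181/(-245))/9 = 9 + (181*(-1/245))/9 = 9 + (⅑)*(-181/245) = 9 - 181/2205 = 19664/2205 ≈ 8.9179)
(z + C) - 311 = (-296/3 + 19664/2205) - 311 = -197896/2205 - 311 = -883651/2205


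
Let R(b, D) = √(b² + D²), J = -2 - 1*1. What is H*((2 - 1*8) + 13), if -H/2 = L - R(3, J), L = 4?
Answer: -56 + 42*√2 ≈ 3.3970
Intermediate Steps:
J = -3 (J = -2 - 1 = -3)
R(b, D) = √(D² + b²)
H = -8 + 6*√2 (H = -2*(4 - √((-3)² + 3²)) = -2*(4 - √(9 + 9)) = -2*(4 - √18) = -2*(4 - 3*√2) = -8 + 6*√2 ≈ 0.48528)
H*((2 - 1*8) + 13) = (-8 + 6*√2)*((2 - 1*8) + 13) = (-8 + 6*√2)*((2 - 8) + 13) = (-8 + 6*√2)*(-6 + 13) = (-8 + 6*√2)*7 = -56 + 42*√2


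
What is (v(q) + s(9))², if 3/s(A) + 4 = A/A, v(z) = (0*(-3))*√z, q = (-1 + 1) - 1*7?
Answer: 1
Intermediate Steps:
q = -7 (q = 0 - 7 = -7)
v(z) = 0 (v(z) = 0*√z = 0)
s(A) = -1 (s(A) = 3/(-4 + A/A) = 3/(-4 + 1) = 3/(-3) = 3*(-⅓) = -1)
(v(q) + s(9))² = (0 - 1)² = (-1)² = 1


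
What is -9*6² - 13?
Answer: -337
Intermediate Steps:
-9*6² - 13 = -9*36 - 13 = -324 - 13 = -337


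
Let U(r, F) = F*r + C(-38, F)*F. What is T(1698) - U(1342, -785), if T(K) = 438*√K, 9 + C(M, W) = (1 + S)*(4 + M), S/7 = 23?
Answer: -3277375 + 438*√1698 ≈ -3.2593e+6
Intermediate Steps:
S = 161 (S = 7*23 = 161)
C(M, W) = 639 + 162*M (C(M, W) = -9 + (1 + 161)*(4 + M) = -9 + 162*(4 + M) = -9 + (648 + 162*M) = 639 + 162*M)
U(r, F) = -5517*F + F*r (U(r, F) = F*r + (639 + 162*(-38))*F = F*r + (639 - 6156)*F = F*r - 5517*F = -5517*F + F*r)
T(1698) - U(1342, -785) = 438*√1698 - (-785)*(-5517 + 1342) = 438*√1698 - (-785)*(-4175) = 438*√1698 - 1*3277375 = 438*√1698 - 3277375 = -3277375 + 438*√1698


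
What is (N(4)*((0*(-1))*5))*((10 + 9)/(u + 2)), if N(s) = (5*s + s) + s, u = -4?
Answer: 0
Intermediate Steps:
N(s) = 7*s (N(s) = 6*s + s = 7*s)
(N(4)*((0*(-1))*5))*((10 + 9)/(u + 2)) = ((7*4)*((0*(-1))*5))*((10 + 9)/(-4 + 2)) = (28*(0*5))*(19/(-2)) = (28*0)*(19*(-½)) = 0*(-19/2) = 0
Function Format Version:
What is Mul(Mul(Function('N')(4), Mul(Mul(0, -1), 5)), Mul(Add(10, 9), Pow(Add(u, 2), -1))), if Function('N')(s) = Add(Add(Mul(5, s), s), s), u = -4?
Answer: 0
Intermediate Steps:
Function('N')(s) = Mul(7, s) (Function('N')(s) = Add(Mul(6, s), s) = Mul(7, s))
Mul(Mul(Function('N')(4), Mul(Mul(0, -1), 5)), Mul(Add(10, 9), Pow(Add(u, 2), -1))) = Mul(Mul(Mul(7, 4), Mul(Mul(0, -1), 5)), Mul(Add(10, 9), Pow(Add(-4, 2), -1))) = Mul(Mul(28, Mul(0, 5)), Mul(19, Pow(-2, -1))) = Mul(Mul(28, 0), Mul(19, Rational(-1, 2))) = Mul(0, Rational(-19, 2)) = 0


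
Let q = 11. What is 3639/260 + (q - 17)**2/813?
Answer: 989289/70460 ≈ 14.040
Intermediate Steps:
3639/260 + (q - 17)**2/813 = 3639/260 + (11 - 17)**2/813 = 3639*(1/260) + (-6)**2*(1/813) = 3639/260 + 36*(1/813) = 3639/260 + 12/271 = 989289/70460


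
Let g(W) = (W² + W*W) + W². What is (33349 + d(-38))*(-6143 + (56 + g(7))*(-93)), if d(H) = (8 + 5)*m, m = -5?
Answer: -832832248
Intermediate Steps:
d(H) = -65 (d(H) = (8 + 5)*(-5) = 13*(-5) = -65)
g(W) = 3*W² (g(W) = (W² + W²) + W² = 2*W² + W² = 3*W²)
(33349 + d(-38))*(-6143 + (56 + g(7))*(-93)) = (33349 - 65)*(-6143 + (56 + 3*7²)*(-93)) = 33284*(-6143 + (56 + 3*49)*(-93)) = 33284*(-6143 + (56 + 147)*(-93)) = 33284*(-6143 + 203*(-93)) = 33284*(-6143 - 18879) = 33284*(-25022) = -832832248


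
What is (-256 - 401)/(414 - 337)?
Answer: -657/77 ≈ -8.5325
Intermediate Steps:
(-256 - 401)/(414 - 337) = -657/77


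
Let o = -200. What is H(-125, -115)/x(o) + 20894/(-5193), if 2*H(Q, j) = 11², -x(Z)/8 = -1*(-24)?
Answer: -2883883/664704 ≈ -4.3386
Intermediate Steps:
x(Z) = -192 (x(Z) = -(-8)*(-24) = -8*24 = -192)
H(Q, j) = 121/2 (H(Q, j) = (½)*11² = (½)*121 = 121/2)
H(-125, -115)/x(o) + 20894/(-5193) = (121/2)/(-192) + 20894/(-5193) = (121/2)*(-1/192) + 20894*(-1/5193) = -121/384 - 20894/5193 = -2883883/664704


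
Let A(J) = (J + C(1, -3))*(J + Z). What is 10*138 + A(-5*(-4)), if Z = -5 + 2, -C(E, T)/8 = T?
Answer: 2128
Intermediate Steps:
C(E, T) = -8*T
Z = -3
A(J) = (-3 + J)*(24 + J) (A(J) = (J - 8*(-3))*(J - 3) = (J + 24)*(-3 + J) = (24 + J)*(-3 + J) = (-3 + J)*(24 + J))
10*138 + A(-5*(-4)) = 10*138 + (-72 + (-5*(-4))² + 21*(-5*(-4))) = 1380 + (-72 + 20² + 21*20) = 1380 + (-72 + 400 + 420) = 1380 + 748 = 2128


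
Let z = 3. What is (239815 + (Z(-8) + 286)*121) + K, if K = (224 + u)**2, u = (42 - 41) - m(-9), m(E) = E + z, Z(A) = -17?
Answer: 325725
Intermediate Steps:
m(E) = 3 + E (m(E) = E + 3 = 3 + E)
u = 7 (u = (42 - 41) - (3 - 9) = 1 - 1*(-6) = 1 + 6 = 7)
K = 53361 (K = (224 + 7)**2 = 231**2 = 53361)
(239815 + (Z(-8) + 286)*121) + K = (239815 + (-17 + 286)*121) + 53361 = (239815 + 269*121) + 53361 = (239815 + 32549) + 53361 = 272364 + 53361 = 325725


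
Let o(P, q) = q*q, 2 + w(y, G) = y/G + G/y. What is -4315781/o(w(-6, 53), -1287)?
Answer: -4315781/1656369 ≈ -2.6056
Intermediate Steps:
w(y, G) = -2 + G/y + y/G (w(y, G) = -2 + (y/G + G/y) = -2 + (G/y + y/G) = -2 + G/y + y/G)
o(P, q) = q²
-4315781/o(w(-6, 53), -1287) = -4315781/((-1287)²) = -4315781/1656369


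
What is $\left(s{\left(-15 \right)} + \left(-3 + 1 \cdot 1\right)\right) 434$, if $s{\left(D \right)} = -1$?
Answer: $-1302$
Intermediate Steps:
$\left(s{\left(-15 \right)} + \left(-3 + 1 \cdot 1\right)\right) 434 = \left(-1 + \left(-3 + 1 \cdot 1\right)\right) 434 = \left(-1 + \left(-3 + 1\right)\right) 434 = \left(-1 - 2\right) 434 = \left(-3\right) 434 = -1302$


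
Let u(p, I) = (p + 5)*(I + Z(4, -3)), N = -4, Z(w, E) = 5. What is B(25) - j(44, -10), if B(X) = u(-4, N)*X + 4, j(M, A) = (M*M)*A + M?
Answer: 19345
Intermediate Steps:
j(M, A) = M + A*M² (j(M, A) = M²*A + M = A*M² + M = M + A*M²)
u(p, I) = (5 + I)*(5 + p) (u(p, I) = (p + 5)*(I + 5) = (5 + p)*(5 + I) = (5 + I)*(5 + p))
B(X) = 4 + X (B(X) = (25 + 5*(-4) + 5*(-4) - 4*(-4))*X + 4 = (25 - 20 - 20 + 16)*X + 4 = 1*X + 4 = X + 4 = 4 + X)
B(25) - j(44, -10) = (4 + 25) - 44*(1 - 10*44) = 29 - 44*(1 - 440) = 29 - 44*(-439) = 29 - 1*(-19316) = 29 + 19316 = 19345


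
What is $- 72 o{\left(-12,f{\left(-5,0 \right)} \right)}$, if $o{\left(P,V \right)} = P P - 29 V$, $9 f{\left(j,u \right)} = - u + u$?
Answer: $-10368$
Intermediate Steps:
$f{\left(j,u \right)} = 0$ ($f{\left(j,u \right)} = \frac{- u + u}{9} = \frac{1}{9} \cdot 0 = 0$)
$o{\left(P,V \right)} = P^{2} - 29 V$
$- 72 o{\left(-12,f{\left(-5,0 \right)} \right)} = - 72 \left(\left(-12\right)^{2} - 0\right) = - 72 \left(144 + 0\right) = \left(-72\right) 144 = -10368$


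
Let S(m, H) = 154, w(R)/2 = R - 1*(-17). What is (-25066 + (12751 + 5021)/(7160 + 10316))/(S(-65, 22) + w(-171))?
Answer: 109508911/672826 ≈ 162.76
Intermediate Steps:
w(R) = 34 + 2*R (w(R) = 2*(R - 1*(-17)) = 2*(R + 17) = 2*(17 + R) = 34 + 2*R)
(-25066 + (12751 + 5021)/(7160 + 10316))/(S(-65, 22) + w(-171)) = (-25066 + (12751 + 5021)/(7160 + 10316))/(154 + (34 + 2*(-171))) = (-25066 + 17772/17476)/(154 + (34 - 342)) = (-25066 + 17772*(1/17476))/(154 - 308) = (-25066 + 4443/4369)/(-154) = -109508911/4369*(-1/154) = 109508911/672826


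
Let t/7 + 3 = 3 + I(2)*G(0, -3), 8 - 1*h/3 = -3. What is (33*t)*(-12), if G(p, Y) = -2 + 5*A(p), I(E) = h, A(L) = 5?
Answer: -2103948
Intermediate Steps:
h = 33 (h = 24 - 3*(-3) = 24 + 9 = 33)
I(E) = 33
G(p, Y) = 23 (G(p, Y) = -2 + 5*5 = -2 + 25 = 23)
t = 5313 (t = -21 + 7*(3 + 33*23) = -21 + 7*(3 + 759) = -21 + 7*762 = -21 + 5334 = 5313)
(33*t)*(-12) = (33*5313)*(-12) = 175329*(-12) = -2103948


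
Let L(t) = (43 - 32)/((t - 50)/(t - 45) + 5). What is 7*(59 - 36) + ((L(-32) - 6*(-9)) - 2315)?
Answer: -979853/467 ≈ -2098.2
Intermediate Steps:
L(t) = 11/(5 + (-50 + t)/(-45 + t)) (L(t) = 11/((-50 + t)/(-45 + t) + 5) = 11/(5 + (-50 + t)/(-45 + t)))
7*(59 - 36) + ((L(-32) - 6*(-9)) - 2315) = 7*(59 - 36) + ((11*(-45 - 32)/(-275 + 6*(-32)) - 6*(-9)) - 2315) = 7*23 + ((11*(-77)/(-275 - 192) + 54) - 2315) = 161 + ((11*(-77)/(-467) + 54) - 2315) = 161 + ((11*(-1/467)*(-77) + 54) - 2315) = 161 + ((847/467 + 54) - 2315) = 161 + (26065/467 - 2315) = 161 - 1055040/467 = -979853/467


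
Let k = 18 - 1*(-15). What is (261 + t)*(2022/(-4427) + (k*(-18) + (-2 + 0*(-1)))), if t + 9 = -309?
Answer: 7921542/233 ≈ 33998.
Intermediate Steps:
t = -318 (t = -9 - 309 = -318)
k = 33 (k = 18 + 15 = 33)
(261 + t)*(2022/(-4427) + (k*(-18) + (-2 + 0*(-1)))) = (261 - 318)*(2022/(-4427) + (33*(-18) + (-2 + 0*(-1)))) = -57*(2022*(-1/4427) + (-594 + (-2 + 0))) = -57*(-2022/4427 + (-594 - 2)) = -57*(-2022/4427 - 596) = -57*(-2640514/4427) = 7921542/233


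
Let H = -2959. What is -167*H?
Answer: 494153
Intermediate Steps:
-167*H = -167*(-2959) = 494153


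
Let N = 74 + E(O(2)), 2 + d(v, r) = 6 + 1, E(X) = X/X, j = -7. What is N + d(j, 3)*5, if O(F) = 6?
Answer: 100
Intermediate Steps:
E(X) = 1
d(v, r) = 5 (d(v, r) = -2 + (6 + 1) = -2 + 7 = 5)
N = 75 (N = 74 + 1 = 75)
N + d(j, 3)*5 = 75 + 5*5 = 75 + 25 = 100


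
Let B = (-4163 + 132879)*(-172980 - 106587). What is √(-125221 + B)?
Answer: I*√35984871193 ≈ 1.897e+5*I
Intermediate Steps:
B = -35984745972 (B = 128716*(-279567) = -35984745972)
√(-125221 + B) = √(-125221 - 35984745972) = √(-35984871193) = I*√35984871193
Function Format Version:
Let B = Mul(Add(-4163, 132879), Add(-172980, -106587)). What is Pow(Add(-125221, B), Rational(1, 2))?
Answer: Mul(I, Pow(35984871193, Rational(1, 2))) ≈ Mul(1.8970e+5, I)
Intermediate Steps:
B = -35984745972 (B = Mul(128716, -279567) = -35984745972)
Pow(Add(-125221, B), Rational(1, 2)) = Pow(Add(-125221, -35984745972), Rational(1, 2)) = Pow(-35984871193, Rational(1, 2)) = Mul(I, Pow(35984871193, Rational(1, 2)))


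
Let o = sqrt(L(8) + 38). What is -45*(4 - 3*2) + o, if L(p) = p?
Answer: 90 + sqrt(46) ≈ 96.782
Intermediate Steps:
o = sqrt(46) (o = sqrt(8 + 38) = sqrt(46) ≈ 6.7823)
-45*(4 - 3*2) + o = -45*(4 - 3*2) + sqrt(46) = -45*(4 - 6) + sqrt(46) = -45*(-2) + sqrt(46) = 90 + sqrt(46)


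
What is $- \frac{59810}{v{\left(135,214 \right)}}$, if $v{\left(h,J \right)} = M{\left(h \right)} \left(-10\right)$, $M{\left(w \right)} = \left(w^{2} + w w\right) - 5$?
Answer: $\frac{5981}{36445} \approx 0.16411$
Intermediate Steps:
$M{\left(w \right)} = -5 + 2 w^{2}$ ($M{\left(w \right)} = \left(w^{2} + w^{2}\right) - 5 = 2 w^{2} - 5 = -5 + 2 w^{2}$)
$v{\left(h,J \right)} = 50 - 20 h^{2}$ ($v{\left(h,J \right)} = \left(-5 + 2 h^{2}\right) \left(-10\right) = 50 - 20 h^{2}$)
$- \frac{59810}{v{\left(135,214 \right)}} = - \frac{59810}{50 - 20 \cdot 135^{2}} = - \frac{59810}{50 - 364500} = - \frac{59810}{-364450} = \left(-59810\right) \left(- \frac{1}{364450}\right) = \frac{5981}{36445}$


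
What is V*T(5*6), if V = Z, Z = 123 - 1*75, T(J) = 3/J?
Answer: 24/5 ≈ 4.8000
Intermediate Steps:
Z = 48 (Z = 123 - 75 = 48)
V = 48
V*T(5*6) = 48*(3/((5*6))) = 48*(3/30) = 48*(3*(1/30)) = 48*(⅒) = 24/5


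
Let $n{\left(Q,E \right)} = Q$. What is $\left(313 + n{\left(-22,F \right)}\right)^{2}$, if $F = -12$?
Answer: $84681$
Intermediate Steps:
$\left(313 + n{\left(-22,F \right)}\right)^{2} = \left(313 - 22\right)^{2} = 291^{2} = 84681$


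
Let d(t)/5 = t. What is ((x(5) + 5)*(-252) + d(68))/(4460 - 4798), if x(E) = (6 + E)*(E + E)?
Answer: 14320/169 ≈ 84.734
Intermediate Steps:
d(t) = 5*t
x(E) = 2*E*(6 + E) (x(E) = (6 + E)*(2*E) = 2*E*(6 + E))
((x(5) + 5)*(-252) + d(68))/(4460 - 4798) = ((2*5*(6 + 5) + 5)*(-252) + 5*68)/(4460 - 4798) = ((2*5*11 + 5)*(-252) + 340)/(-338) = ((110 + 5)*(-252) + 340)*(-1/338) = (115*(-252) + 340)*(-1/338) = (-28980 + 340)*(-1/338) = -28640*(-1/338) = 14320/169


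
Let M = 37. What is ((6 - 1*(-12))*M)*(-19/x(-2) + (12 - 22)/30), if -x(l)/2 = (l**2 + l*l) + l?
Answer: 1665/2 ≈ 832.50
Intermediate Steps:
x(l) = -4*l**2 - 2*l (x(l) = -2*((l**2 + l*l) + l) = -2*((l**2 + l**2) + l) = -2*(2*l**2 + l) = -2*(l + 2*l**2) = -4*l**2 - 2*l)
((6 - 1*(-12))*M)*(-19/x(-2) + (12 - 22)/30) = ((6 - 1*(-12))*37)*(-19*1/(4*(1 + 2*(-2))) + (12 - 22)/30) = ((6 + 12)*37)*(-19*1/(4*(1 - 4)) - 10*1/30) = (18*37)*(-19/((-2*(-2)*(-3))) - 1/3) = 666*(-19/(-12) - 1/3) = 666*(-19*(-1/12) - 1/3) = 666*(19/12 - 1/3) = 666*(5/4) = 1665/2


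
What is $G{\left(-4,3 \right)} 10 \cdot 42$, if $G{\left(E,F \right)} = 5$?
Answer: $2100$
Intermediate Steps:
$G{\left(-4,3 \right)} 10 \cdot 42 = 5 \cdot 10 \cdot 42 = 50 \cdot 42 = 2100$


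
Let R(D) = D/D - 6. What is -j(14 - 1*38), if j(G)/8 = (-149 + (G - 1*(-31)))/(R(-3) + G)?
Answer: -1136/29 ≈ -39.172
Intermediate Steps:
R(D) = -5 (R(D) = 1 - 6 = -5)
j(G) = 8*(-118 + G)/(-5 + G) (j(G) = 8*((-149 + (G - 1*(-31)))/(-5 + G)) = 8*((-149 + (G + 31))/(-5 + G)) = 8*((-149 + (31 + G))/(-5 + G)) = 8*((-118 + G)/(-5 + G)) = 8*(-118 + G)/(-5 + G))
-j(14 - 1*38) = -8*(-118 + (14 - 1*38))/(-5 + (14 - 1*38)) = -8*(-118 + (14 - 38))/(-5 + (14 - 38)) = -8*(-118 - 24)/(-5 - 24) = -8*(-142)/(-29) = -8*(-1)*(-142)/29 = -1*1136/29 = -1136/29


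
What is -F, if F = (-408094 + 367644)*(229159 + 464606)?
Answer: 28062794250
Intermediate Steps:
F = -28062794250 (F = -40450*693765 = -28062794250)
-F = -1*(-28062794250) = 28062794250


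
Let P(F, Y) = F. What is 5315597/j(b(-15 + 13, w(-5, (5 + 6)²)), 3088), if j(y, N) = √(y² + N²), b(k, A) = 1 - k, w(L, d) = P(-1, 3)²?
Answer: 5315597*√9535753/9535753 ≈ 1721.4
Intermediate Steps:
w(L, d) = 1 (w(L, d) = (-1)² = 1)
j(y, N) = √(N² + y²)
5315597/j(b(-15 + 13, w(-5, (5 + 6)²)), 3088) = 5315597/(√(3088² + (1 - (-15 + 13))²)) = 5315597/(√(9535744 + (1 - 1*(-2))²)) = 5315597/(√(9535744 + (1 + 2)²)) = 5315597/(√(9535744 + 3²)) = 5315597/(√(9535744 + 9)) = 5315597/(√9535753) = 5315597*(√9535753/9535753) = 5315597*√9535753/9535753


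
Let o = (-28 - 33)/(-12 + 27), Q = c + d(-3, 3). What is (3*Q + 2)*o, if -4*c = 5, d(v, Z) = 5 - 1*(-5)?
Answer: -6893/60 ≈ -114.88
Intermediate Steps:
d(v, Z) = 10 (d(v, Z) = 5 + 5 = 10)
c = -5/4 (c = -1/4*5 = -5/4 ≈ -1.2500)
Q = 35/4 (Q = -5/4 + 10 = 35/4 ≈ 8.7500)
o = -61/15 ≈ -4.0667
(3*Q + 2)*o = (3*(35/4) + 2)*(-61/15) = (105/4 + 2)*(-61/15) = (113/4)*(-61/15) = -6893/60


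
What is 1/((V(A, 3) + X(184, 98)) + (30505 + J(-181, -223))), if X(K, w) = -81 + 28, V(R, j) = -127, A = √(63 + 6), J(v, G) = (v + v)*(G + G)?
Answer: 1/191777 ≈ 5.2144e-6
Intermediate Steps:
J(v, G) = 4*G*v (J(v, G) = (2*v)*(2*G) = 4*G*v)
A = √69 ≈ 8.3066
X(K, w) = -53
1/((V(A, 3) + X(184, 98)) + (30505 + J(-181, -223))) = 1/((-127 - 53) + (30505 + 4*(-223)*(-181))) = 1/(-180 + (30505 + 161452)) = 1/(-180 + 191957) = 1/191777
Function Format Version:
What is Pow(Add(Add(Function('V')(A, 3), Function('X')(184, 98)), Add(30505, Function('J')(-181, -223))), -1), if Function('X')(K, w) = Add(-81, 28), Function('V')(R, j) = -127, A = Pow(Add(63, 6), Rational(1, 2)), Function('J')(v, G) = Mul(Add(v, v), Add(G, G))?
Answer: Rational(1, 191777) ≈ 5.2144e-6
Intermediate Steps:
Function('J')(v, G) = Mul(4, G, v) (Function('J')(v, G) = Mul(Mul(2, v), Mul(2, G)) = Mul(4, G, v))
A = Pow(69, Rational(1, 2)) ≈ 8.3066
Function('X')(K, w) = -53
Pow(Add(Add(Function('V')(A, 3), Function('X')(184, 98)), Add(30505, Function('J')(-181, -223))), -1) = Pow(Add(Add(-127, -53), Add(30505, Mul(4, -223, -181))), -1) = Pow(Add(-180, Add(30505, 161452)), -1) = Pow(Add(-180, 191957), -1) = Pow(191777, -1) = Rational(1, 191777)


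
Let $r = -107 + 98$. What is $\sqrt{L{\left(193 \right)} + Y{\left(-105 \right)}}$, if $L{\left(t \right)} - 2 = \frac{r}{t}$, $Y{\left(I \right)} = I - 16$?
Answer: $\frac{8 i \sqrt{69287}}{193} \approx 10.911 i$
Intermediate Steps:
$r = -9$
$Y{\left(I \right)} = -16 + I$ ($Y{\left(I \right)} = I - 16 = -16 + I$)
$L{\left(t \right)} = 2 - \frac{9}{t}$
$\sqrt{L{\left(193 \right)} + Y{\left(-105 \right)}} = \sqrt{\left(2 - \frac{9}{193}\right) - 121} = \sqrt{\frac{377}{193} - 121} = \sqrt{- \frac{22976}{193}} = \frac{8 i \sqrt{69287}}{193}$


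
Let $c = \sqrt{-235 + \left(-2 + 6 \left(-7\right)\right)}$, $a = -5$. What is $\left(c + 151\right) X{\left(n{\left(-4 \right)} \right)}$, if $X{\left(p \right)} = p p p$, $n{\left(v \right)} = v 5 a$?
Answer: $151000000 + 3000000 i \sqrt{31} \approx 1.51 \cdot 10^{8} + 1.6703 \cdot 10^{7} i$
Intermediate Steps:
$n{\left(v \right)} = - 25 v$ ($n{\left(v \right)} = v 5 \left(-5\right) = 5 v \left(-5\right) = - 25 v$)
$X{\left(p \right)} = p^{3}$ ($X{\left(p \right)} = p^{2} p = p^{3}$)
$c = 3 i \sqrt{31}$ ($c = \sqrt{-235 - 44} = \sqrt{-279} = 3 i \sqrt{31} \approx 16.703 i$)
$\left(c + 151\right) X{\left(n{\left(-4 \right)} \right)} = \left(3 i \sqrt{31} + 151\right) \left(\left(-25\right) \left(-4\right)\right)^{3} = \left(151 + 3 i \sqrt{31}\right) 100^{3} = \left(151 + 3 i \sqrt{31}\right) 1000000 = 151000000 + 3000000 i \sqrt{31}$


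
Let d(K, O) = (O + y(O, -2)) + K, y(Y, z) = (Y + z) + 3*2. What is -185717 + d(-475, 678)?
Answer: -184832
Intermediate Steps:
y(Y, z) = 6 + Y + z (y(Y, z) = (Y + z) + 6 = 6 + Y + z)
d(K, O) = 4 + K + 2*O (d(K, O) = (O + (6 + O - 2)) + K = (O + (4 + O)) + K = (4 + 2*O) + K = 4 + K + 2*O)
-185717 + d(-475, 678) = -185717 + (4 - 475 + 2*678) = -185717 + (4 - 475 + 1356) = -185717 + 885 = -184832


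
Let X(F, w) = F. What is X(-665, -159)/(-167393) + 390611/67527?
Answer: 65430452578/11303547111 ≈ 5.7885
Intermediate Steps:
X(-665, -159)/(-167393) + 390611/67527 = -665/(-167393) + 390611/67527 = -665*(-1/167393) + 390611*(1/67527) = 665/167393 + 390611/67527 = 65430452578/11303547111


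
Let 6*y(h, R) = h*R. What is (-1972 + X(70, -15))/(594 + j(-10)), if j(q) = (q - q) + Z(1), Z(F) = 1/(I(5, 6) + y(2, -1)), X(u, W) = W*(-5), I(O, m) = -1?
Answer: -1084/339 ≈ -3.1976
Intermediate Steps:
y(h, R) = R*h/6 (y(h, R) = (h*R)/6 = (R*h)/6 = R*h/6)
X(u, W) = -5*W
Z(F) = -¾ (Z(F) = 1/(-1 + (⅙)*(-1)*2) = 1/(-1 - ⅓) = 1/(-4/3) = -¾)
j(q) = -¾ (j(q) = (q - q) - ¾ = 0 - ¾ = -¾)
(-1972 + X(70, -15))/(594 + j(-10)) = (-1972 - 5*(-15))/(594 - ¾) = (-1972 + 75)/(2373/4) = -1897*4/2373 = -1084/339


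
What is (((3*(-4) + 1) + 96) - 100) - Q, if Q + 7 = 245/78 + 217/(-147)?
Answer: -1759/182 ≈ -9.6648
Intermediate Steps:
Q = -971/182 (Q = -7 + (245/78 + 217/(-147)) = -7 + (245*(1/78) + 217*(-1/147)) = -7 + (245/78 - 31/21) = -7 + 303/182 = -971/182 ≈ -5.3352)
(((3*(-4) + 1) + 96) - 100) - Q = (((3*(-4) + 1) + 96) - 100) - 1*(-971/182) = (((-12 + 1) + 96) - 100) + 971/182 = ((-11 + 96) - 100) + 971/182 = (85 - 100) + 971/182 = -15 + 971/182 = -1759/182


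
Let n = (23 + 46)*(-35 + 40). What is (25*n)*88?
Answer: 759000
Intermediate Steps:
n = 345 (n = 69*5 = 345)
(25*n)*88 = (25*345)*88 = 8625*88 = 759000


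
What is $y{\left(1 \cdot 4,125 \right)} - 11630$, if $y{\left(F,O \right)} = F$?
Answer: $-11626$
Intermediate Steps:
$y{\left(1 \cdot 4,125 \right)} - 11630 = 1 \cdot 4 - 11630 = 4 - 11630 = -11626$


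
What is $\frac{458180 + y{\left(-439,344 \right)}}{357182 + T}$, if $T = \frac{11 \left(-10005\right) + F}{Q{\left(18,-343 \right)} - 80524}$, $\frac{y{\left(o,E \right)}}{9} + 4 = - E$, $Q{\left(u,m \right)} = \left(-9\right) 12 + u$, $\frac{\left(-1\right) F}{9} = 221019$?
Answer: $\frac{18341619736}{14397984487} \approx 1.2739$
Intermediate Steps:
$F = -1989171$ ($F = \left(-9\right) 221019 = -1989171$)
$Q{\left(u,m \right)} = -108 + u$
$y{\left(o,E \right)} = -36 - 9 E$ ($y{\left(o,E \right)} = -36 + 9 \left(- E\right) = -36 - 9 E$)
$T = \frac{1049613}{40307}$ ($T = \frac{11 \left(-10005\right) - 1989171}{\left(-108 + 18\right) - 80524} = \frac{-110055 - 1989171}{-90 - 80524} = - \frac{2099226}{-80614} = \left(-2099226\right) \left(- \frac{1}{80614}\right) = \frac{1049613}{40307} \approx 26.04$)
$\frac{458180 + y{\left(-439,344 \right)}}{357182 + T} = \frac{458180 - 3132}{357182 + \frac{1049613}{40307}} = \frac{458180 - 3132}{\frac{14397984487}{40307}} = \left(458180 - 3132\right) \frac{40307}{14397984487} = 455048 \cdot \frac{40307}{14397984487} = \frac{18341619736}{14397984487}$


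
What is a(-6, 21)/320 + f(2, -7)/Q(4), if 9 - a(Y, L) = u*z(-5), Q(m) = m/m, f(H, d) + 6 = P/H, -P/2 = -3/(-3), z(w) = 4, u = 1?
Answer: -447/64 ≈ -6.9844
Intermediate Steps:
P = -2 (P = -(-6)/(-3) = -(-6)*(-1)/3 = -2*1 = -2)
f(H, d) = -6 - 2/H
Q(m) = 1
a(Y, L) = 5 (a(Y, L) = 9 - 4 = 5)
a(-6, 21)/320 + f(2, -7)/Q(4) = 5/320 + (-6 - 2/2)/1 = 5*(1/320) + (-6 - 2*½)*1 = 1/64 + (-6 - 1)*1 = 1/64 - 7*1 = 1/64 - 7 = -447/64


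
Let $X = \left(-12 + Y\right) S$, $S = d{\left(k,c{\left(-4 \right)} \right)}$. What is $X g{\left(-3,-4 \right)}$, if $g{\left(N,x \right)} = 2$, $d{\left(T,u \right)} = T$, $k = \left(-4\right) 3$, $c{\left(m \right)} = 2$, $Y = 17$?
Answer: $-120$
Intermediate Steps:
$k = -12$
$S = -12$
$X = -60$ ($X = \left(-12 + 17\right) \left(-12\right) = 5 \left(-12\right) = -60$)
$X g{\left(-3,-4 \right)} = \left(-60\right) 2 = -120$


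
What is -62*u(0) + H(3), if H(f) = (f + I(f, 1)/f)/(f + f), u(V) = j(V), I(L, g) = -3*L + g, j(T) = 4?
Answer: -4463/18 ≈ -247.94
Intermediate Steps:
I(L, g) = g - 3*L
u(V) = 4
H(f) = (f + (1 - 3*f)/f)/(2*f) (H(f) = (f + (1 - 3*f)/f)/(f + f) = (f + (1 - 3*f)/f)/((2*f)) = (f + (1 - 3*f)/f)*(1/(2*f)) = (f + (1 - 3*f)/f)/(2*f))
-62*u(0) + H(3) = -62*4 + (½)*(1 + 3² - 3*3)/3² = -248 + (½)*(⅑)*(1 + 9 - 9) = -248 + (½)*(⅑)*1 = -248 + 1/18 = -4463/18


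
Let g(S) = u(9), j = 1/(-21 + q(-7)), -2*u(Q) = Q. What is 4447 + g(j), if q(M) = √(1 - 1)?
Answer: 8885/2 ≈ 4442.5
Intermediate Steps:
q(M) = 0 (q(M) = √0 = 0)
u(Q) = -Q/2
j = -1/21 (j = 1/(-21 + 0) = 1/(-21) = -1/21 ≈ -0.047619)
g(S) = -9/2 (g(S) = -½*9 = -9/2)
4447 + g(j) = 4447 - 9/2 = 8885/2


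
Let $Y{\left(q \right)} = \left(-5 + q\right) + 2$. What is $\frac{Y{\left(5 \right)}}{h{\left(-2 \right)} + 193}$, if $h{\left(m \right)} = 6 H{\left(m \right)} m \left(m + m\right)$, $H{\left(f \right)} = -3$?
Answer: $\frac{2}{49} \approx 0.040816$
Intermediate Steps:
$Y{\left(q \right)} = -3 + q$
$h{\left(m \right)} = - 36 m^{2}$ ($h{\left(m \right)} = 6 \left(-3\right) m \left(m + m\right) = - 18 m 2 m = - 36 m^{2}$)
$\frac{Y{\left(5 \right)}}{h{\left(-2 \right)} + 193} = \frac{-3 + 5}{- 36 \left(-2\right)^{2} + 193} = \frac{2}{\left(-36\right) 4 + 193} = \frac{2}{-144 + 193} = \frac{2}{49}$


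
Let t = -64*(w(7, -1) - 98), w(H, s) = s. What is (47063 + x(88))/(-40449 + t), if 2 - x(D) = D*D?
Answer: -13107/11371 ≈ -1.1527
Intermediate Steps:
x(D) = 2 - D**2 (x(D) = 2 - D*D = 2 - D**2)
t = 6336 (t = -64*(-1 - 98) = -64*(-99) = 6336)
(47063 + x(88))/(-40449 + t) = (47063 + (2 - 1*88**2))/(-40449 + 6336) = (47063 + (2 - 1*7744))/(-34113) = (47063 + (2 - 7744))*(-1/34113) = (47063 - 7742)*(-1/34113) = 39321*(-1/34113) = -13107/11371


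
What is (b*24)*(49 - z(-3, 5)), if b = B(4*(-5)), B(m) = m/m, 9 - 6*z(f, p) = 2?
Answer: 1148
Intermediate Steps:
z(f, p) = 7/6 (z(f, p) = 3/2 - 1/6*2 = 3/2 - 1/3 = 7/6)
B(m) = 1
b = 1
(b*24)*(49 - z(-3, 5)) = (1*24)*(49 - 1*7/6) = 24*(49 - 7/6) = 24*(287/6) = 1148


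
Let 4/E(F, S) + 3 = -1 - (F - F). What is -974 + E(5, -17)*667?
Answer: -1641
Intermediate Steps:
E(F, S) = -1 (E(F, S) = 4/(-3 + (-1 - (F - F))) = 4/(-3 + (-1 - 1*0)) = 4/(-3 + (-1 + 0)) = 4/(-3 - 1) = 4/(-4) = 4*(-¼) = -1)
-974 + E(5, -17)*667 = -974 - 1*667 = -974 - 667 = -1641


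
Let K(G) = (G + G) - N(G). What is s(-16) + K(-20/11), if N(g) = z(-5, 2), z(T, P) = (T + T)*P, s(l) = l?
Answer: 4/11 ≈ 0.36364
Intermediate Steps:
z(T, P) = 2*P*T (z(T, P) = (2*T)*P = 2*P*T)
N(g) = -20 (N(g) = 2*2*(-5) = -20)
K(G) = 20 + 2*G (K(G) = (G + G) - 1*(-20) = 2*G + 20 = 20 + 2*G)
s(-16) + K(-20/11) = -16 + (20 + 2*(-20/11)) = -16 + (20 - 40/11) = -16 + 180/11 = 4/11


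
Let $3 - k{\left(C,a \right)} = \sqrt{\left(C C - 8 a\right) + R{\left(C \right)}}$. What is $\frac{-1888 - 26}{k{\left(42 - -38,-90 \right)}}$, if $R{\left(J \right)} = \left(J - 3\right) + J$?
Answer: $\frac{2871}{3634} + \frac{957 \sqrt{7277}}{3634} \approx 23.255$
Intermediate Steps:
$R{\left(J \right)} = -3 + 2 J$ ($R{\left(J \right)} = \left(-3 + J\right) + J = -3 + 2 J$)
$k{\left(C,a \right)} = 3 - \sqrt{-3 + C^{2} - 8 a + 2 C}$ ($k{\left(C,a \right)} = 3 - \sqrt{\left(C C - 8 a\right) + \left(-3 + 2 C\right)} = 3 - \sqrt{\left(C^{2} - 8 a\right) + \left(-3 + 2 C\right)} = 3 - \sqrt{-3 + C^{2} - 8 a + 2 C}$)
$\frac{-1888 - 26}{k{\left(42 - -38,-90 \right)}} = \frac{-1888 - 26}{3 - \sqrt{-3 + \left(42 - -38\right)^{2} - -720 + 2 \left(42 - -38\right)}} = - \frac{1914}{3 - \sqrt{-3 + \left(42 + 38\right)^{2} + 720 + 2 \left(42 + 38\right)}} = - \frac{1914}{3 - \sqrt{-3 + 80^{2} + 720 + 2 \cdot 80}} = - \frac{1914}{3 - \sqrt{-3 + 6400 + 720 + 160}} = - \frac{1914}{3 - \sqrt{7277}}$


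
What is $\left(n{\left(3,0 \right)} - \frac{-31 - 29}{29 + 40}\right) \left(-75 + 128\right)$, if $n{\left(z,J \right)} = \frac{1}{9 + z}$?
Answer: $\frac{13939}{276} \approx 50.504$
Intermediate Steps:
$\left(n{\left(3,0 \right)} - \frac{-31 - 29}{29 + 40}\right) \left(-75 + 128\right) = \left(\frac{1}{9 + 3} - \frac{-31 - 29}{29 + 40}\right) \left(-75 + 128\right) = \left(\frac{1}{12} - - \frac{60}{69}\right) 53 = \left(\frac{1}{12} - \left(-60\right) \frac{1}{69}\right) 53 = \left(\frac{1}{12} - - \frac{20}{23}\right) 53 = \left(\frac{1}{12} + \frac{20}{23}\right) 53 = \frac{263}{276} \cdot 53 = \frac{13939}{276}$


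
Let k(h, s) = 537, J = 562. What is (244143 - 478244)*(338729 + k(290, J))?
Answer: -79422509866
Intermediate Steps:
(244143 - 478244)*(338729 + k(290, J)) = (244143 - 478244)*(338729 + 537) = -234101*339266 = -79422509866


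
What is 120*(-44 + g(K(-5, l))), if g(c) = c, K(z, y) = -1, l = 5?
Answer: -5400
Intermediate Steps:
120*(-44 + g(K(-5, l))) = 120*(-44 - 1) = 120*(-45) = -5400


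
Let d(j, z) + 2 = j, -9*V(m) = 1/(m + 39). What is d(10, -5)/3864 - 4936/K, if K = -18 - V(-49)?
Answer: 214569541/782943 ≈ 274.06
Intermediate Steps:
V(m) = -1/(9*(39 + m)) (V(m) = -1/(9*(m + 39)) = -1/(9*(39 + m)))
K = -1621/90 (K = -18 - (-1)/(351 + 9*(-49)) = -18 - (-1)/(351 - 441) = -18 - (-1)/(-90) = -18 - (-1)*(-1)/90 = -18 - 1*1/90 = -18 - 1/90 = -1621/90 ≈ -18.011)
d(j, z) = -2 + j
d(10, -5)/3864 - 4936/K = (-2 + 10)/3864 - 4936/(-1621/90) = 8*(1/3864) - 4936*(-90/1621) = 1/483 + 444240/1621 = 214569541/782943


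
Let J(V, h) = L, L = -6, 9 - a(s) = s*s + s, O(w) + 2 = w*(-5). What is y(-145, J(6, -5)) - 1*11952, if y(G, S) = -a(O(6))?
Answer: -10969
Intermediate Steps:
O(w) = -2 - 5*w (O(w) = -2 + w*(-5) = -2 - 5*w)
a(s) = 9 - s - s**2 (a(s) = 9 - (s*s + s) = 9 - (s**2 + s) = 9 - (s + s**2) = 9 + (-s - s**2) = 9 - s - s**2)
J(V, h) = -6
y(G, S) = 983 (y(G, S) = -(9 - (-2 - 5*6) - (-2 - 5*6)**2) = -(9 - (-2 - 30) - (-2 - 30)**2) = -(9 - 1*(-32) - 1*(-32)**2) = -(9 + 32 - 1*1024) = -(9 + 32 - 1024) = -1*(-983) = 983)
y(-145, J(6, -5)) - 1*11952 = 983 - 1*11952 = 983 - 11952 = -10969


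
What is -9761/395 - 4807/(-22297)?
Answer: -19612932/800665 ≈ -24.496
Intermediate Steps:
-9761/395 - 4807/(-22297) = -9761*1/395 - 4807*(-1/22297) = -9761/395 + 437/2027 = -19612932/800665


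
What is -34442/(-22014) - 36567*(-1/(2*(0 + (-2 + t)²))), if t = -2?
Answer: 403044041/352224 ≈ 1144.3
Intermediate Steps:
-34442/(-22014) - 36567*(-1/(2*(0 + (-2 + t)²))) = -34442/(-22014) - 36567*(-1/(2*(0 + (-2 - 2)²))) = -34442*(-1/22014) - 36567*(-1/(2*(0 + (-4)²))) = 17221/11007 - 36567*(-1/(2*(0 + 16))) = 17221/11007 - 36567/(16*(-2)) = 17221/11007 - 36567/(-32) = 17221/11007 - 36567*(-1/32) = 17221/11007 + 36567/32 = 403044041/352224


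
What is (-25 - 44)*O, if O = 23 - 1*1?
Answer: -1518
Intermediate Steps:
O = 22 (O = 23 - 1 = 22)
(-25 - 44)*O = (-25 - 44)*22 = -69*22 = -1518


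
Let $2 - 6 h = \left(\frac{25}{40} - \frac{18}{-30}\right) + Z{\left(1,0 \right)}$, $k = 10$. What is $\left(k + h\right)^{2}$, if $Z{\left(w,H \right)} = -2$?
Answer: $\frac{700569}{6400} \approx 109.46$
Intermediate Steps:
$h = \frac{37}{80}$ ($h = \frac{1}{3} - \frac{\left(\frac{25}{40} - \frac{18}{-30}\right) - 2}{6} = \frac{1}{3} - \frac{\left(25 \cdot \frac{1}{40} - - \frac{3}{5}\right) - 2}{6} = \frac{1}{3} - \frac{\left(\frac{5}{8} + \frac{3}{5}\right) - 2}{6} = \frac{1}{3} - \frac{\frac{49}{40} - 2}{6} = \frac{1}{3} - - \frac{31}{240} = \frac{1}{3} + \frac{31}{240} = \frac{37}{80} \approx 0.4625$)
$\left(k + h\right)^{2} = \left(10 + \frac{37}{80}\right)^{2} = \left(\frac{837}{80}\right)^{2} = \frac{700569}{6400}$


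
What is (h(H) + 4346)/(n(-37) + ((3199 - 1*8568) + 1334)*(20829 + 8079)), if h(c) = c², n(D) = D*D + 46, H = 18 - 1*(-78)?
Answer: -13562/116642365 ≈ -0.00011627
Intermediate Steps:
H = 96 (H = 18 + 78 = 96)
n(D) = 46 + D² (n(D) = D² + 46 = 46 + D²)
(h(H) + 4346)/(n(-37) + ((3199 - 1*8568) + 1334)*(20829 + 8079)) = (96² + 4346)/((46 + (-37)²) + ((3199 - 1*8568) + 1334)*(20829 + 8079)) = (9216 + 4346)/((46 + 1369) + ((3199 - 8568) + 1334)*28908) = 13562/(1415 + (-5369 + 1334)*28908) = 13562/(1415 - 4035*28908) = 13562/(1415 - 116643780) = 13562/(-116642365) = 13562*(-1/116642365) = -13562/116642365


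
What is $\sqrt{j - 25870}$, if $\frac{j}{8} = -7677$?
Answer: $i \sqrt{87286} \approx 295.44 i$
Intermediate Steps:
$j = -61416$ ($j = 8 \left(-7677\right) = -61416$)
$\sqrt{j - 25870} = \sqrt{-61416 - 25870} = \sqrt{-87286} = i \sqrt{87286}$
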